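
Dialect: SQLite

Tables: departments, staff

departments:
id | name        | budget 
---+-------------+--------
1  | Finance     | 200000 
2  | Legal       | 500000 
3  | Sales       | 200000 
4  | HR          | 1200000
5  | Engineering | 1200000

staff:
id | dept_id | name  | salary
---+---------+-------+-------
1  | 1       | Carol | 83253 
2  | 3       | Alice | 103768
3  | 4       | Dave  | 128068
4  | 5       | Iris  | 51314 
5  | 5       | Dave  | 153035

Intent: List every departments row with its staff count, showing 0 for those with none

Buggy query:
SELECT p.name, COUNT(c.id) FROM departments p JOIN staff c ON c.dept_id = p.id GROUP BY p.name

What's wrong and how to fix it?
Bug: INNER JOIN drops departments rows that have no matching staff rows

Fix: Use LEFT JOIN so parents without children still appear (COUNT(c.id) gives 0)

Corrected query:
SELECT p.name, COUNT(c.id) FROM departments p LEFT JOIN staff c ON c.dept_id = p.id GROUP BY p.name

Result:
name        | COUNT(c.id)
------------+------------
Engineering | 2          
Finance     | 1          
HR          | 1          
Legal       | 0          
Sales       | 1          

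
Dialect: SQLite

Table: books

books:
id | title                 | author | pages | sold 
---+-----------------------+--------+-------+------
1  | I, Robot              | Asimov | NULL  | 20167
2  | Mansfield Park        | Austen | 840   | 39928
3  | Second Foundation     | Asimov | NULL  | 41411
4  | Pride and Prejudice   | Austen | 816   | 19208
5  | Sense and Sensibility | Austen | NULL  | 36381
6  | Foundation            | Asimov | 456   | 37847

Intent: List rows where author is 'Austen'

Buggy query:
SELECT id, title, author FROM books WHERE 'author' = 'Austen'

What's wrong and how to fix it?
Bug: 'author' in single quotes is a string literal, not the column; the comparison is literal-vs-literal and never true

Fix: Reference the column as author without single quotes

Corrected query:
SELECT id, title, author FROM books WHERE author = 'Austen'

Result:
id | title                 | author
---+-----------------------+-------
2  | Mansfield Park        | Austen
4  | Pride and Prejudice   | Austen
5  | Sense and Sensibility | Austen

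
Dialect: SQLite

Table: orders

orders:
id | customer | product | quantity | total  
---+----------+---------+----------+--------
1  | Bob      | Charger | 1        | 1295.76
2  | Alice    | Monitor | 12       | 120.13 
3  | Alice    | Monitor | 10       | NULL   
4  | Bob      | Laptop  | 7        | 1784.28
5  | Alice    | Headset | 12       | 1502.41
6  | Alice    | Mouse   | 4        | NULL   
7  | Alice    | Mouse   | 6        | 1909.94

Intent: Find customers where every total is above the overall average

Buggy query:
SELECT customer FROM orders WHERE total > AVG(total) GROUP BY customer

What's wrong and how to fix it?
Bug: WHERE evaluates per row before aggregation, so AVG() is unavailable

Fix: Use a subquery for AVG and a HAVING MIN(...) filter so the condition holds for every row in the group

Corrected query:
SELECT customer FROM orders GROUP BY customer HAVING MIN(total) > (SELECT AVG(total) FROM orders)

Result:
(no rows)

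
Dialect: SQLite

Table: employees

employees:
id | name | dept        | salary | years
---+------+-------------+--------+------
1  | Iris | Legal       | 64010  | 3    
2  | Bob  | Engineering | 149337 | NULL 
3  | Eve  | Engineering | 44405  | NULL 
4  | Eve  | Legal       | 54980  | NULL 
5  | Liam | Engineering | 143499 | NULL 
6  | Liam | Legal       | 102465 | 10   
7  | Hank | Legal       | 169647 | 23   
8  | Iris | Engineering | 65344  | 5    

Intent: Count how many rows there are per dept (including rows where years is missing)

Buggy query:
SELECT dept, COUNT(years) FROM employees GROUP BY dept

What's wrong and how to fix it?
Bug: COUNT(years) skips NULLs, so groups with missing years are undercounted

Fix: Replace COUNT(years) with COUNT(*)

Corrected query:
SELECT dept, COUNT(*) FROM employees GROUP BY dept

Result:
dept        | COUNT(*)
------------+---------
Engineering | 4       
Legal       | 4       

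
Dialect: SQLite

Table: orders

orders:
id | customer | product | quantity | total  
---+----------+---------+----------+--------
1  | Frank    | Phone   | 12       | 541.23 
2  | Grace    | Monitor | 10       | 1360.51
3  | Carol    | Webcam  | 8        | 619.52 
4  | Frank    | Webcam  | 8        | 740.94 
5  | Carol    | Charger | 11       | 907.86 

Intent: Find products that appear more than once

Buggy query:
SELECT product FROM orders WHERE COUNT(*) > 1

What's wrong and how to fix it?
Bug: WHERE can't reference COUNT(*); aggregates are computed after WHERE

Fix: GROUP BY product, then filter groups with HAVING COUNT(*) > 1

Corrected query:
SELECT product FROM orders GROUP BY product HAVING COUNT(*) > 1

Result:
product
-------
Webcam 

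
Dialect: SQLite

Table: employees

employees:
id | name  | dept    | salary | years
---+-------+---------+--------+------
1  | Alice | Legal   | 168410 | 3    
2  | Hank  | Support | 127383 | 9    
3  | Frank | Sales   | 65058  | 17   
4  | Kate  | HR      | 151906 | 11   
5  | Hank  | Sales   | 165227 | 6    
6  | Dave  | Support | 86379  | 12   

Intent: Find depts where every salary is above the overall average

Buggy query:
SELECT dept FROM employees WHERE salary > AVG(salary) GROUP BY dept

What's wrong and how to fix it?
Bug: AVG() is an aggregate; it can't sit directly in WHERE

Fix: Compute the overall average in a scalar subquery and compare each group's MIN against it in HAVING

Corrected query:
SELECT dept FROM employees GROUP BY dept HAVING MIN(salary) > (SELECT AVG(salary) FROM employees)

Result:
dept 
-----
HR   
Legal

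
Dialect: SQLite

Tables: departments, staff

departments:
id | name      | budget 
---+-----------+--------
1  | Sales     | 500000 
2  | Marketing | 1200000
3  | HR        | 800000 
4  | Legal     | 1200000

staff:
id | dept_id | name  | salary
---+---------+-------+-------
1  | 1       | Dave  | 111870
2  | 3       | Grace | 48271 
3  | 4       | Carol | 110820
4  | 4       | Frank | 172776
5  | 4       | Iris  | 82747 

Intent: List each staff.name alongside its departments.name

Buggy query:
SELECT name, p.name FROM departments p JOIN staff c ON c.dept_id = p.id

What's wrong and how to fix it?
Bug: Both tables have a 'name' column; the unqualified reference is ambiguous

Fix: Prefix ambiguous columns with the table alias

Corrected query:
SELECT c.name, p.name FROM departments p JOIN staff c ON c.dept_id = p.id

Result:
name  | name 
------+------
Dave  | Sales
Grace | HR   
Carol | Legal
Frank | Legal
Iris  | Legal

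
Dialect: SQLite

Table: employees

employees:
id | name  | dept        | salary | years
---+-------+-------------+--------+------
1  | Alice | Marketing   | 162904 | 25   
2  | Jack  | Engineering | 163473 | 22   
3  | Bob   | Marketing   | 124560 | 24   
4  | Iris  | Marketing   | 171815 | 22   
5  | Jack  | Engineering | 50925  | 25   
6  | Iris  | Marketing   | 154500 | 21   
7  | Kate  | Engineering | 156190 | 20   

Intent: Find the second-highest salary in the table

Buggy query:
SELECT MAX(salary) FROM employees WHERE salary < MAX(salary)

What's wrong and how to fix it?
Bug: The inner MAX is an aggregate inside WHERE, which is not allowed

Fix: Put the inner MAX in a scalar subquery

Corrected query:
SELECT MAX(salary) FROM employees WHERE salary < (SELECT MAX(salary) FROM employees)

Result:
MAX(salary)
-----------
163473     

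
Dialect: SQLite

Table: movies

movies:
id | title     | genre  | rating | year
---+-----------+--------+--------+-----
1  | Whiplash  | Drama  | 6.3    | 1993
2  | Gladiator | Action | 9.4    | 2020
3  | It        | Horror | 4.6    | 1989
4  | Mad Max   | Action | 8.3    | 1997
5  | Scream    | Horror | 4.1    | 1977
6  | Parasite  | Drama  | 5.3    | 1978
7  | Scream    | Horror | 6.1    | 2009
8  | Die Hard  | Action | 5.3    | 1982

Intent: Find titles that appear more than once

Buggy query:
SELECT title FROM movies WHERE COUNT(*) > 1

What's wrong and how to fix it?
Bug: WHERE can't reference COUNT(*); aggregates are computed after WHERE

Fix: GROUP BY title, then filter groups with HAVING COUNT(*) > 1

Corrected query:
SELECT title FROM movies GROUP BY title HAVING COUNT(*) > 1

Result:
title 
------
Scream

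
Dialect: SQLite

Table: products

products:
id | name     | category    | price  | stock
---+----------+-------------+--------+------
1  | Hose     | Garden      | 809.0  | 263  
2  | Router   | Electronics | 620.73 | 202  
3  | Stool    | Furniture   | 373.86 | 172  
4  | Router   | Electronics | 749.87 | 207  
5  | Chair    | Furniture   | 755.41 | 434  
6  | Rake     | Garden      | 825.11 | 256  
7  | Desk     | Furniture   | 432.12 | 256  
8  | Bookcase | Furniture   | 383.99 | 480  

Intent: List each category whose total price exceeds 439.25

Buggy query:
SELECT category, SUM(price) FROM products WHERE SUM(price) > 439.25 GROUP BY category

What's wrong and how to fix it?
Bug: SUM(price) is an aggregate, but WHERE filters rows before aggregation

Fix: Move the aggregate condition to a HAVING clause

Corrected query:
SELECT category, SUM(price) FROM products GROUP BY category HAVING SUM(price) > 439.25

Result:
category    | SUM(price)
------------+-----------
Electronics | 1370.6    
Furniture   | 1945.38   
Garden      | 1634.11   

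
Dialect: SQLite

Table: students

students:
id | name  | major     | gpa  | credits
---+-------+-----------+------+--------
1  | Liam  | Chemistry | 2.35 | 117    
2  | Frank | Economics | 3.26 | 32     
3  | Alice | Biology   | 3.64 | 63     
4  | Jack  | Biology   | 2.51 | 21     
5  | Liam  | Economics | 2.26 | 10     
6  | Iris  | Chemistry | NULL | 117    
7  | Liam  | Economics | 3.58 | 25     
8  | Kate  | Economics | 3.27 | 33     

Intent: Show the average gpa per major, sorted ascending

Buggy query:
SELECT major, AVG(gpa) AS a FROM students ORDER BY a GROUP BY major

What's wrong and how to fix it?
Bug: GROUP BY must precede ORDER BY

Fix: Reorder: SELECT … FROM … GROUP BY … ORDER BY …

Corrected query:
SELECT major, AVG(gpa) AS a FROM students GROUP BY major ORDER BY a

Result:
major     | a     
----------+-------
Chemistry | 2.35  
Biology   | 3.075 
Economics | 3.0925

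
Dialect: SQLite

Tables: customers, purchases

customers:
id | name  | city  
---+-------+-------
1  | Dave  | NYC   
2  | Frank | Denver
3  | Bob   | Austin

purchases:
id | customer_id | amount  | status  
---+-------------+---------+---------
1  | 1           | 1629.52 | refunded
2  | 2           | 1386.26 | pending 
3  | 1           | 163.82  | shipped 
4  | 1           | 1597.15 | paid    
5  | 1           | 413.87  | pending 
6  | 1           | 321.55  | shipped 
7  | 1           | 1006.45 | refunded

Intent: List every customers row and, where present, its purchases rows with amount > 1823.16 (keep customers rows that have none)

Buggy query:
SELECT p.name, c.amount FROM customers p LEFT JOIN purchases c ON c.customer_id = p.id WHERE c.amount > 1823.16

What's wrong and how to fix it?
Bug: Filtering c.amount in WHERE discards the NULL rows produced by LEFT JOIN, turning it into an inner join

Fix: Move the right-table condition into the ON clause so unmatched parents are kept

Corrected query:
SELECT p.name, c.amount FROM customers p LEFT JOIN purchases c ON c.customer_id = p.id AND c.amount > 1823.16

Result:
name  | amount
------+-------
Dave  | NULL  
Frank | NULL  
Bob   | NULL  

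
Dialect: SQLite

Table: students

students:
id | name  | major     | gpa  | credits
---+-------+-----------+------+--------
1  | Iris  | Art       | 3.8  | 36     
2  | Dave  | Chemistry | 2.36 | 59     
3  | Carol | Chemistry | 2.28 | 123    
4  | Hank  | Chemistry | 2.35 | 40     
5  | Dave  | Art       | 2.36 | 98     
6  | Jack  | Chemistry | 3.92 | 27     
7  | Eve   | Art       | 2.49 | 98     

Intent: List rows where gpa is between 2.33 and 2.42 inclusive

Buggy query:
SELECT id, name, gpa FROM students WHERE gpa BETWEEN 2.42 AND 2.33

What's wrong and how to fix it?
Bug: BETWEEN expects the lower bound first; with 2.42 AND 2.33 the range is empty

Fix: Write BETWEEN 2.33 AND 2.42

Corrected query:
SELECT id, name, gpa FROM students WHERE gpa BETWEEN 2.33 AND 2.42

Result:
id | name | gpa 
---+------+-----
2  | Dave | 2.36
4  | Hank | 2.35
5  | Dave | 2.36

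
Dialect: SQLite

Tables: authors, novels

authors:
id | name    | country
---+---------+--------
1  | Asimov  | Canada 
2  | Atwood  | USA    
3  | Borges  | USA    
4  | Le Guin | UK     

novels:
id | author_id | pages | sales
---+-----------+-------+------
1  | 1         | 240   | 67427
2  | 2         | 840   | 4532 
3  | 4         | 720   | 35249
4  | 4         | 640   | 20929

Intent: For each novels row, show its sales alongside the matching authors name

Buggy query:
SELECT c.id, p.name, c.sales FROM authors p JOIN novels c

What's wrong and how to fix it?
Bug: JOIN with no ON clause produces a cartesian product; every novels row pairs with every authors row

Fix: Add ON c.author_id = p.id to the JOIN

Corrected query:
SELECT c.id, p.name, c.sales FROM authors p JOIN novels c ON c.author_id = p.id

Result:
id | name    | sales
---+---------+------
1  | Asimov  | 67427
2  | Atwood  | 4532 
3  | Le Guin | 35249
4  | Le Guin | 20929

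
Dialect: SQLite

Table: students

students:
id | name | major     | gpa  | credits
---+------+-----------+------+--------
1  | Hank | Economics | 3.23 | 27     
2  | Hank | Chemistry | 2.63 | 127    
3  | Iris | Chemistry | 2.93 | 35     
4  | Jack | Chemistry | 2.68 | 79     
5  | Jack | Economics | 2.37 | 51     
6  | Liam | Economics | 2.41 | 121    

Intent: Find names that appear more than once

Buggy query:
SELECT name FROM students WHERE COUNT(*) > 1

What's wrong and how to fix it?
Bug: WHERE can't reference COUNT(*); aggregates are computed after WHERE

Fix: GROUP BY name, then filter groups with HAVING COUNT(*) > 1

Corrected query:
SELECT name FROM students GROUP BY name HAVING COUNT(*) > 1

Result:
name
----
Hank
Jack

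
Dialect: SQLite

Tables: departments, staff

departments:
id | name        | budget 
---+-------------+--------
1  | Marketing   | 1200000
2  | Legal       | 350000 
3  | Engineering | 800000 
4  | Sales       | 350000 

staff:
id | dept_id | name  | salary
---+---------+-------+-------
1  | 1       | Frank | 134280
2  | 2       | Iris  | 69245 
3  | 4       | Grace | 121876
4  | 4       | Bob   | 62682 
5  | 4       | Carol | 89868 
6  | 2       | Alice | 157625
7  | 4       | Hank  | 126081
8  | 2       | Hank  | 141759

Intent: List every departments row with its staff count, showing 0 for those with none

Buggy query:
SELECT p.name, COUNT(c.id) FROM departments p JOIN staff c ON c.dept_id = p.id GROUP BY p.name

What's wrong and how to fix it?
Bug: INNER JOIN drops departments rows that have no matching staff rows

Fix: Switch to LEFT JOIN to retain unmatched parent rows

Corrected query:
SELECT p.name, COUNT(c.id) FROM departments p LEFT JOIN staff c ON c.dept_id = p.id GROUP BY p.name

Result:
name        | COUNT(c.id)
------------+------------
Engineering | 0          
Legal       | 3          
Marketing   | 1          
Sales       | 4          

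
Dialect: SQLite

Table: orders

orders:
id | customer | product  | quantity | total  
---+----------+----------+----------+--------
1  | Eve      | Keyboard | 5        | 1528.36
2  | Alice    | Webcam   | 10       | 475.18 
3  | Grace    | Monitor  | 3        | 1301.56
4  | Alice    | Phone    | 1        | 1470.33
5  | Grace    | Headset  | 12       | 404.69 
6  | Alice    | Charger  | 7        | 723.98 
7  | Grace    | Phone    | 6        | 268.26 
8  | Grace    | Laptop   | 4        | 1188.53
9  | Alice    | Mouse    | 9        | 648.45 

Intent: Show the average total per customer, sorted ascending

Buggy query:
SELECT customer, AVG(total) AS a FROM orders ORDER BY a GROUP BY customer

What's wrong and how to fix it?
Bug: GROUP BY must precede ORDER BY

Fix: Reorder: SELECT … FROM … GROUP BY … ORDER BY …

Corrected query:
SELECT customer, AVG(total) AS a FROM orders GROUP BY customer ORDER BY a

Result:
customer | a      
---------+--------
Grace    | 790.76 
Alice    | 829.485
Eve      | 1528.36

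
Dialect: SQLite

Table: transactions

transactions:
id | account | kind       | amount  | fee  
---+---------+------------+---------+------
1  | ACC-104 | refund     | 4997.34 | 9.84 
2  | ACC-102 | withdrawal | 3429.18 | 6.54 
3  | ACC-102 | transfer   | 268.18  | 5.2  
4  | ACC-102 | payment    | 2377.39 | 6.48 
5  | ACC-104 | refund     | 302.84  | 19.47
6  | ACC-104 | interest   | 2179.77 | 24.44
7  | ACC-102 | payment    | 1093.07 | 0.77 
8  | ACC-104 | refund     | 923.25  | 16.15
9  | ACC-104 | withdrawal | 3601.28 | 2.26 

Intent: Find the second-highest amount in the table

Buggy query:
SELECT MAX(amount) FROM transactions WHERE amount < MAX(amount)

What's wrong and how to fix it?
Bug: The inner MAX is an aggregate inside WHERE, which is not allowed

Fix: Put the inner MAX in a scalar subquery

Corrected query:
SELECT MAX(amount) FROM transactions WHERE amount < (SELECT MAX(amount) FROM transactions)

Result:
MAX(amount)
-----------
3601.28    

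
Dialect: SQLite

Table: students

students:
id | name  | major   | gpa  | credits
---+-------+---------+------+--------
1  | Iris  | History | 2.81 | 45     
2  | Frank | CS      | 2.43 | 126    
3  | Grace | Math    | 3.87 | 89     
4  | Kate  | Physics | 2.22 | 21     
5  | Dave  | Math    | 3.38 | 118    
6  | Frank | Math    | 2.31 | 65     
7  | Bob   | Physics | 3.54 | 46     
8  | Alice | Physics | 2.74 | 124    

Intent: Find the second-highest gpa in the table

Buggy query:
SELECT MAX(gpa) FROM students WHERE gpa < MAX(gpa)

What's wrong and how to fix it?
Bug: MAX(gpa) on the right of the comparison is an aggregate-in-WHERE error

Fix: Put the inner MAX in a scalar subquery

Corrected query:
SELECT MAX(gpa) FROM students WHERE gpa < (SELECT MAX(gpa) FROM students)

Result:
MAX(gpa)
--------
3.54    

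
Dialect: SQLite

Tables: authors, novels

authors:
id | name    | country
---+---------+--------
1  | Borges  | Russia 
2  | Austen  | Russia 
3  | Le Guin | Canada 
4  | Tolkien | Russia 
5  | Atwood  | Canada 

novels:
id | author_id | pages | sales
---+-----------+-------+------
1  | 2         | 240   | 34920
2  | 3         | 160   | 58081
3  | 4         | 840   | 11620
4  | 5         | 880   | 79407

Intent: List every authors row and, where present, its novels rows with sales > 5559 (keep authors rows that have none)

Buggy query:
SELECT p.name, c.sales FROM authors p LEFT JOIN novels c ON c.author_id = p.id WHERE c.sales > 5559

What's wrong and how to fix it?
Bug: Filtering c.sales in WHERE discards the NULL rows produced by LEFT JOIN, turning it into an inner join

Fix: Put 'c.sales > 5559' in the JOIN's ON clause instead of WHERE

Corrected query:
SELECT p.name, c.sales FROM authors p LEFT JOIN novels c ON c.author_id = p.id AND c.sales > 5559

Result:
name    | sales
--------+------
Borges  | NULL 
Austen  | 34920
Le Guin | 58081
Tolkien | 11620
Atwood  | 79407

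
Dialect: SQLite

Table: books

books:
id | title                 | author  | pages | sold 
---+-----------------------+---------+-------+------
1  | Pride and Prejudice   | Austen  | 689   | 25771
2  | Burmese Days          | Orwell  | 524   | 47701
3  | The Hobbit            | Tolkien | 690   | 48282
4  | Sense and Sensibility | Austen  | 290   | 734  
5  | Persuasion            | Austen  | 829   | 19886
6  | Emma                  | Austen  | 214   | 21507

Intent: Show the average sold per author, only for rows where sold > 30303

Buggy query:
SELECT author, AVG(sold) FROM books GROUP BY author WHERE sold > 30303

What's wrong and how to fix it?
Bug: WHERE cannot follow GROUP BY

Fix: Place WHERE between FROM and GROUP BY

Corrected query:
SELECT author, AVG(sold) FROM books WHERE sold > 30303 GROUP BY author

Result:
author  | AVG(sold)
--------+----------
Orwell  | 47701    
Tolkien | 48282    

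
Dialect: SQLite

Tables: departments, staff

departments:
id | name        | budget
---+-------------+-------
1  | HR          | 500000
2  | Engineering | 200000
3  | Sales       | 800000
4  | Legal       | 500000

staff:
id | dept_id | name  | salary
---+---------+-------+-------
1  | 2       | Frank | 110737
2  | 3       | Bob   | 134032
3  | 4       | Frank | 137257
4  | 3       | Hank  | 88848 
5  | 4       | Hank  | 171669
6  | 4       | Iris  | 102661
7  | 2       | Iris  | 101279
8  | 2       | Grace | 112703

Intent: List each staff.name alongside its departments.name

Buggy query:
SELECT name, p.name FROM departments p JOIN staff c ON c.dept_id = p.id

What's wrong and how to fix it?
Bug: 'name' exists in both joined tables, so the database can't tell which one is meant

Fix: Prefix ambiguous columns with the table alias

Corrected query:
SELECT c.name, p.name FROM departments p JOIN staff c ON c.dept_id = p.id

Result:
name  | name       
------+------------
Frank | Engineering
Bob   | Sales      
Frank | Legal      
Hank  | Sales      
Hank  | Legal      
Iris  | Legal      
Iris  | Engineering
Grace | Engineering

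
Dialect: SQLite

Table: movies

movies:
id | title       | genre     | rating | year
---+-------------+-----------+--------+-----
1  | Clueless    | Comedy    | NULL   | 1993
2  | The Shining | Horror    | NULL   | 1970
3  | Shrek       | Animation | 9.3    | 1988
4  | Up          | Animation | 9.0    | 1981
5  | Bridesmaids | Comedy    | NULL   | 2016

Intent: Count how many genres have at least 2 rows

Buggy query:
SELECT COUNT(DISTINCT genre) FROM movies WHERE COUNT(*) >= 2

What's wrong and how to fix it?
Bug: COUNT(*) cannot appear in WHERE; the per-group count doesn't exist yet

Fix: Use a subquery that GROUPs and filters with HAVING, then count its rows

Corrected query:
SELECT COUNT(*) FROM (SELECT genre FROM movies GROUP BY genre HAVING COUNT(*) >= 2)

Result:
COUNT(*)
--------
2       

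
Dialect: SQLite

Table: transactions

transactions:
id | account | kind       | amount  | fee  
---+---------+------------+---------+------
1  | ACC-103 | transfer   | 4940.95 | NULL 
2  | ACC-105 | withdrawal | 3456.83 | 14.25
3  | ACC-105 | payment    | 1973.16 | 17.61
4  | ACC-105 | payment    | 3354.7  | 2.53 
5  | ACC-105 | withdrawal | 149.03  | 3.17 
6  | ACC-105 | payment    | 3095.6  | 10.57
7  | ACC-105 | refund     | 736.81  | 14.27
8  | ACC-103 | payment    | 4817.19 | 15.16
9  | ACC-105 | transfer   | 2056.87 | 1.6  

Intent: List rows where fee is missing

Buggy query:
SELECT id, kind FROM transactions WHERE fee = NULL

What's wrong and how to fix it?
Bug: Comparing to NULL with '=' never matches; NULL = NULL is unknown, not true

Fix: Use IS NULL to test for NULL

Corrected query:
SELECT id, kind FROM transactions WHERE fee IS NULL

Result:
id | kind    
---+---------
1  | transfer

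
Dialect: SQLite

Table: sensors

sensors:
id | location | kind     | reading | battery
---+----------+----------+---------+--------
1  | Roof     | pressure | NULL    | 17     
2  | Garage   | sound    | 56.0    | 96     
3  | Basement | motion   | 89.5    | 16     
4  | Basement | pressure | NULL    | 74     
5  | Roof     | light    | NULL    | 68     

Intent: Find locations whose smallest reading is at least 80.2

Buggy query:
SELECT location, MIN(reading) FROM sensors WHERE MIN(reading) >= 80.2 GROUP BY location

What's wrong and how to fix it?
Bug: MIN() in WHERE is a misuse of aggregate

Fix: Use HAVING for the per-group MIN condition

Corrected query:
SELECT location, MIN(reading) FROM sensors GROUP BY location HAVING MIN(reading) >= 80.2

Result:
location | MIN(reading)
---------+-------------
Basement | 89.5        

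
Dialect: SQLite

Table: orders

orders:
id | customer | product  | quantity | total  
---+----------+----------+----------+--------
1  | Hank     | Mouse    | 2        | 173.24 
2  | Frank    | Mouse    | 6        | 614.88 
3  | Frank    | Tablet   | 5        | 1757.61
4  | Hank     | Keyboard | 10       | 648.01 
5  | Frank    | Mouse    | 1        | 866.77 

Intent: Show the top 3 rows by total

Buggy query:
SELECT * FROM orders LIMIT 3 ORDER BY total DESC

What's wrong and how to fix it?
Bug: ORDER BY cannot follow LIMIT; LIMIT is the final clause

Fix: Sort with ORDER BY, then apply LIMIT

Corrected query:
SELECT * FROM orders ORDER BY total DESC LIMIT 3

Result:
id | customer | product  | quantity | total  
---+----------+----------+----------+--------
3  | Frank    | Tablet   | 5        | 1757.61
5  | Frank    | Mouse    | 1        | 866.77 
4  | Hank     | Keyboard | 10       | 648.01 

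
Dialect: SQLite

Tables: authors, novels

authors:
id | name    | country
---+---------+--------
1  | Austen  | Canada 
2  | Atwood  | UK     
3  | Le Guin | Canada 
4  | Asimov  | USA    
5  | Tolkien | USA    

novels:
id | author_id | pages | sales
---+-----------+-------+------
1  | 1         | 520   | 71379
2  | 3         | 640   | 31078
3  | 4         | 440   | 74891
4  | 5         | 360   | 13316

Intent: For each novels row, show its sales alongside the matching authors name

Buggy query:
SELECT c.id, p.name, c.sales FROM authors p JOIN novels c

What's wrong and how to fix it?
Bug: JOIN with no ON clause produces a cartesian product; every novels row pairs with every authors row

Fix: Add ON c.author_id = p.id to the JOIN

Corrected query:
SELECT c.id, p.name, c.sales FROM authors p JOIN novels c ON c.author_id = p.id

Result:
id | name    | sales
---+---------+------
1  | Austen  | 71379
2  | Le Guin | 31078
3  | Asimov  | 74891
4  | Tolkien | 13316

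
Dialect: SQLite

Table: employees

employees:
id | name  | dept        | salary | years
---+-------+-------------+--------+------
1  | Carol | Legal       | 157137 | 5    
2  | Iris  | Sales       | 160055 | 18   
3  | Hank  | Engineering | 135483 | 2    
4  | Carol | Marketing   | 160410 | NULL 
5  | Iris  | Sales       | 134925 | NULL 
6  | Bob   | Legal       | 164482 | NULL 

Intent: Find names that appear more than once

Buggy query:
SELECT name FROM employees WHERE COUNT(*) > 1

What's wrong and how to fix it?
Bug: COUNT(*) is an aggregate and cannot be used in WHERE

Fix: Group first, then use HAVING for the count condition

Corrected query:
SELECT name FROM employees GROUP BY name HAVING COUNT(*) > 1

Result:
name 
-----
Carol
Iris 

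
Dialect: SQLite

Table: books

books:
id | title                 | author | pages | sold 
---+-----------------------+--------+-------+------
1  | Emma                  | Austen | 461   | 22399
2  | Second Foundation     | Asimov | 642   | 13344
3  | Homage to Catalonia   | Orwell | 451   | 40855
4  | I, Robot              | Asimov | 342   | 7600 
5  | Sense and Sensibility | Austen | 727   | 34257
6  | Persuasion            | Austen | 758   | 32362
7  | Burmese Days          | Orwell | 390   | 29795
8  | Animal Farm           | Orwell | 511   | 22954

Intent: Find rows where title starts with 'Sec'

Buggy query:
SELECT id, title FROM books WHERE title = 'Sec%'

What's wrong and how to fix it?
Bug: Wildcards only work with LIKE; '=' treats '%' as a literal character

Fix: Use LIKE for wildcard pattern matching

Corrected query:
SELECT id, title FROM books WHERE title LIKE 'Sec%'

Result:
id | title            
---+------------------
2  | Second Foundation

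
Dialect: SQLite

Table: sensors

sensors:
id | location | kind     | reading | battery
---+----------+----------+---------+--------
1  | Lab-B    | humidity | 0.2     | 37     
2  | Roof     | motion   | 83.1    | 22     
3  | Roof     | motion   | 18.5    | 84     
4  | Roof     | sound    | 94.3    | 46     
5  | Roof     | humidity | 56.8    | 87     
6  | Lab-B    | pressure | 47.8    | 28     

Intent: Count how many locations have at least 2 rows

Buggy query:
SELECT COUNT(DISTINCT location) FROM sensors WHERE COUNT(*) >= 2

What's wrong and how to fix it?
Bug: COUNT(*) cannot appear in WHERE; the per-group count doesn't exist yet

Fix: Group first with HAVING COUNT(*) >= 2, then COUNT the resulting groups

Corrected query:
SELECT COUNT(*) FROM (SELECT location FROM sensors GROUP BY location HAVING COUNT(*) >= 2)

Result:
COUNT(*)
--------
2       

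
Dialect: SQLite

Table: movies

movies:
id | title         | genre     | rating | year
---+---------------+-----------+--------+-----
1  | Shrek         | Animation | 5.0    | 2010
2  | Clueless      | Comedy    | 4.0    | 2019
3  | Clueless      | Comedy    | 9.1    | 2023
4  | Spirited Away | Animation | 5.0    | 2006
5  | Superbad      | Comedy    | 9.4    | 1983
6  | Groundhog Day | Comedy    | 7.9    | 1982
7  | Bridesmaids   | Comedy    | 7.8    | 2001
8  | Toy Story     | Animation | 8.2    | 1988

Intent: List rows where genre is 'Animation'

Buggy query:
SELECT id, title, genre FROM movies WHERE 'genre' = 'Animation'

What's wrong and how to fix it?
Bug: 'genre' in single quotes is a string literal, not the column; the comparison is literal-vs-literal and never true

Fix: Reference the column as genre without single quotes

Corrected query:
SELECT id, title, genre FROM movies WHERE genre = 'Animation'

Result:
id | title         | genre    
---+---------------+----------
1  | Shrek         | Animation
4  | Spirited Away | Animation
8  | Toy Story     | Animation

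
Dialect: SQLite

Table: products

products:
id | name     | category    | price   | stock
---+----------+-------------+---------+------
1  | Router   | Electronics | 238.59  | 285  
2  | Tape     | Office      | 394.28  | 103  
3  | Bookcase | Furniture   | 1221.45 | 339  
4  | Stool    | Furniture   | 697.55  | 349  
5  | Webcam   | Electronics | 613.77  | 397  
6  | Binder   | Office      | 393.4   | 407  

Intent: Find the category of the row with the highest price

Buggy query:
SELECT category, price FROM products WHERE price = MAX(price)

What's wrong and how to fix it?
Bug: WHERE is evaluated per row; an aggregate over the whole table isn't defined there

Fix: Use a subquery: WHERE price = (SELECT MAX(price) FROM products)

Corrected query:
SELECT category, price FROM products WHERE price = (SELECT MAX(price) FROM products)

Result:
category  | price  
----------+--------
Furniture | 1221.45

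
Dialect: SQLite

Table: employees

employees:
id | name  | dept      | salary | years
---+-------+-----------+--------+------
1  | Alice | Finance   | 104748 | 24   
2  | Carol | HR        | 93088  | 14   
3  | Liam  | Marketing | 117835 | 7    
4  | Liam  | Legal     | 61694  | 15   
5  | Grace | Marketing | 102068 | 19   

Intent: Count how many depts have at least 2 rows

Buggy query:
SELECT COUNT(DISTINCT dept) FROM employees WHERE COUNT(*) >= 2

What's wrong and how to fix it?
Bug: COUNT(*) cannot appear in WHERE; the per-group count doesn't exist yet

Fix: Group first with HAVING COUNT(*) >= 2, then COUNT the resulting groups

Corrected query:
SELECT COUNT(*) FROM (SELECT dept FROM employees GROUP BY dept HAVING COUNT(*) >= 2)

Result:
COUNT(*)
--------
1       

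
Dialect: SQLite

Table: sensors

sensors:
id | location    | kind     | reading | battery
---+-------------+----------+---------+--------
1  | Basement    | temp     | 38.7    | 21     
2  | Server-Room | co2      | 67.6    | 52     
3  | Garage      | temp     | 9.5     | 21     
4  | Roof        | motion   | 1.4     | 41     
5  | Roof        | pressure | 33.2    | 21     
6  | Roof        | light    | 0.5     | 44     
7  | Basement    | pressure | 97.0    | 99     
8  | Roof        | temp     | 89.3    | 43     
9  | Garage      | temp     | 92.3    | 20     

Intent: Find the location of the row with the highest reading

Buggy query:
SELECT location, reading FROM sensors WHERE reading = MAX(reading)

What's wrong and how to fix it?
Bug: MAX(reading) is an aggregate and cannot be used directly in WHERE

Fix: Wrap MAX in a scalar subquery so WHERE compares against a single value

Corrected query:
SELECT location, reading FROM sensors WHERE reading = (SELECT MAX(reading) FROM sensors)

Result:
location | reading
---------+--------
Basement | 97     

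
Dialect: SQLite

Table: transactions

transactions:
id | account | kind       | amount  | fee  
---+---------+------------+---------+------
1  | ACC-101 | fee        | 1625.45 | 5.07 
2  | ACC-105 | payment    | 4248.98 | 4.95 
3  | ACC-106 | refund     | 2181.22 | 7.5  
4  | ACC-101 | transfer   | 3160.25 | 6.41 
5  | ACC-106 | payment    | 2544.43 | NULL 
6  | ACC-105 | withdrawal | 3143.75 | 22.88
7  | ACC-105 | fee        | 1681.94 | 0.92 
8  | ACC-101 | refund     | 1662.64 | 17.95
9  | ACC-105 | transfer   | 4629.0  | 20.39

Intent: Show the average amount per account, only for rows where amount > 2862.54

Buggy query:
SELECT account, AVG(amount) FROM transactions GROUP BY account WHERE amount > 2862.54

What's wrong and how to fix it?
Bug: WHERE cannot follow GROUP BY

Fix: Place WHERE between FROM and GROUP BY

Corrected query:
SELECT account, AVG(amount) FROM transactions WHERE amount > 2862.54 GROUP BY account

Result:
account | AVG(amount)
--------+------------
ACC-101 | 3160.25    
ACC-105 | 4007.243333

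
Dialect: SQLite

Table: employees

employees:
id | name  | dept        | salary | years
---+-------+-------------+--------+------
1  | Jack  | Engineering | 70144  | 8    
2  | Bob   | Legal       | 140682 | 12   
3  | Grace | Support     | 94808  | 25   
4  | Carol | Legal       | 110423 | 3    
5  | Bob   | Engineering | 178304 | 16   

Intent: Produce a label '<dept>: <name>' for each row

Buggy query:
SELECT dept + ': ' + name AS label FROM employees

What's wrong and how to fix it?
Bug: '+' is numeric addition; on text columns SQLite converts them to 0 instead of concatenating

Fix: Use the || operator for string concatenation

Corrected query:
SELECT dept || ': ' || name AS label FROM employees

Result:
label            
-----------------
Engineering: Jack
Legal: Bob       
Support: Grace   
Legal: Carol     
Engineering: Bob 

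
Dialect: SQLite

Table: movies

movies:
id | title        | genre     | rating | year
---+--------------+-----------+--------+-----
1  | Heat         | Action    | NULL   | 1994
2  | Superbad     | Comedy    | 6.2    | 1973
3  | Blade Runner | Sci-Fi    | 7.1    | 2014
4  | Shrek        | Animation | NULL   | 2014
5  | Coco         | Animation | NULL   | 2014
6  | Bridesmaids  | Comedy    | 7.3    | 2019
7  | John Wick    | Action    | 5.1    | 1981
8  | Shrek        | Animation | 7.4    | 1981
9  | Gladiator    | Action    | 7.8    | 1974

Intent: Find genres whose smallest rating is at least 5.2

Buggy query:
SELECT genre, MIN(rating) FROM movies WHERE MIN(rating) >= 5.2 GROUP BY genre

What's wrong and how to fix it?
Bug: Aggregates like MIN are computed per group after WHERE runs

Fix: Use HAVING for the per-group MIN condition

Corrected query:
SELECT genre, MIN(rating) FROM movies GROUP BY genre HAVING MIN(rating) >= 5.2

Result:
genre     | MIN(rating)
----------+------------
Animation | 7.4        
Comedy    | 6.2        
Sci-Fi    | 7.1        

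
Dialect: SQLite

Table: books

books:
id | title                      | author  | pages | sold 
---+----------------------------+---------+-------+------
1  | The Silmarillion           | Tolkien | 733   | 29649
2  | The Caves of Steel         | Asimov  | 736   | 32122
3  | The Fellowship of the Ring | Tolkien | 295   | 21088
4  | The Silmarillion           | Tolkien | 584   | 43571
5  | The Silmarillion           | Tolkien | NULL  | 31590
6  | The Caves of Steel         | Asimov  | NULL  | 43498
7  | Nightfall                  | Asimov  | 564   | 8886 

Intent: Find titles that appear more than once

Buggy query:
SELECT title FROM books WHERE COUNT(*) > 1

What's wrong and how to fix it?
Bug: WHERE can't reference COUNT(*); aggregates are computed after WHERE

Fix: Group first, then use HAVING for the count condition

Corrected query:
SELECT title FROM books GROUP BY title HAVING COUNT(*) > 1

Result:
title             
------------------
The Caves of Steel
The Silmarillion  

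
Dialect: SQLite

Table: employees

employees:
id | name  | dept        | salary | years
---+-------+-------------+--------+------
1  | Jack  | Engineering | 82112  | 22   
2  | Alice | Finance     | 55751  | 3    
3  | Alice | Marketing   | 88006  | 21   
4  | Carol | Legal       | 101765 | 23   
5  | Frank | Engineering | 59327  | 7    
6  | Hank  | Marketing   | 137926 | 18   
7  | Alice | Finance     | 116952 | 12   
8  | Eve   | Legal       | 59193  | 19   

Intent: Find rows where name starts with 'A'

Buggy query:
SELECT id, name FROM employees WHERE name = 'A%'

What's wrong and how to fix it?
Bug: '=' compares the literal string including the % character; pattern matching needs LIKE

Fix: Replace '=' with LIKE so 'A%' is treated as a pattern

Corrected query:
SELECT id, name FROM employees WHERE name LIKE 'A%'

Result:
id | name 
---+------
2  | Alice
3  | Alice
7  | Alice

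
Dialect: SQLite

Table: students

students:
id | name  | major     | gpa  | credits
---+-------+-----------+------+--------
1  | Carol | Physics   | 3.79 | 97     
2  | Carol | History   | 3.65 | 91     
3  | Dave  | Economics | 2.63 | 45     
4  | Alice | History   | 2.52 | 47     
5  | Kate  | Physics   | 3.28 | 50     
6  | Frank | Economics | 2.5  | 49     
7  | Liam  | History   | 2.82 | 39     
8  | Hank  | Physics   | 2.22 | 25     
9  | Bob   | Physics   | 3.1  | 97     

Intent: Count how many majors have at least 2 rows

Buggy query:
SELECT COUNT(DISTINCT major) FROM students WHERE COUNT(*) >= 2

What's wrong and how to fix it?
Bug: COUNT(*) cannot appear in WHERE; the per-group count doesn't exist yet

Fix: Group first with HAVING COUNT(*) >= 2, then COUNT the resulting groups

Corrected query:
SELECT COUNT(*) FROM (SELECT major FROM students GROUP BY major HAVING COUNT(*) >= 2)

Result:
COUNT(*)
--------
3       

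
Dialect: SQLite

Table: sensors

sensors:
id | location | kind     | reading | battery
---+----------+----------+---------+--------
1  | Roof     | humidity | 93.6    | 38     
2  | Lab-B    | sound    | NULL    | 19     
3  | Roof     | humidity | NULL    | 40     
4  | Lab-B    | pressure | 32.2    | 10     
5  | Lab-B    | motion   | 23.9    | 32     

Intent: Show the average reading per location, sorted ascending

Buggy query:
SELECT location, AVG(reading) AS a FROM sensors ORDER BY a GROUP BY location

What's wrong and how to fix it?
Bug: ORDER BY appears before GROUP BY; SQL clause order requires GROUP BY first

Fix: Reorder: SELECT … FROM … GROUP BY … ORDER BY …

Corrected query:
SELECT location, AVG(reading) AS a FROM sensors GROUP BY location ORDER BY a

Result:
location | a    
---------+------
Lab-B    | 28.05
Roof     | 93.6 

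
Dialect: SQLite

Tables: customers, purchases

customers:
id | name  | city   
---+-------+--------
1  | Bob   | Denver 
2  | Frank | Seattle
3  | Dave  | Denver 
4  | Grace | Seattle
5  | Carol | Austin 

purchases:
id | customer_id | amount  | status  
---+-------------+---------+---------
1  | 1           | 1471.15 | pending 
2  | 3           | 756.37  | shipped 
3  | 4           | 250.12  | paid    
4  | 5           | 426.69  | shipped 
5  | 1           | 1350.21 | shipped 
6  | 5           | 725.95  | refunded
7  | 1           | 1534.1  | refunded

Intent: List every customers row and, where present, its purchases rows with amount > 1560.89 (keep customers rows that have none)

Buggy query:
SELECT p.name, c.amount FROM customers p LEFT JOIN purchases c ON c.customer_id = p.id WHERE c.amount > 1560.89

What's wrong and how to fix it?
Bug: A WHERE condition on the right-hand table after LEFT JOIN drops unmatched parents

Fix: Put 'c.amount > 1560.89' in the JOIN's ON clause instead of WHERE

Corrected query:
SELECT p.name, c.amount FROM customers p LEFT JOIN purchases c ON c.customer_id = p.id AND c.amount > 1560.89

Result:
name  | amount
------+-------
Bob   | NULL  
Frank | NULL  
Dave  | NULL  
Grace | NULL  
Carol | NULL  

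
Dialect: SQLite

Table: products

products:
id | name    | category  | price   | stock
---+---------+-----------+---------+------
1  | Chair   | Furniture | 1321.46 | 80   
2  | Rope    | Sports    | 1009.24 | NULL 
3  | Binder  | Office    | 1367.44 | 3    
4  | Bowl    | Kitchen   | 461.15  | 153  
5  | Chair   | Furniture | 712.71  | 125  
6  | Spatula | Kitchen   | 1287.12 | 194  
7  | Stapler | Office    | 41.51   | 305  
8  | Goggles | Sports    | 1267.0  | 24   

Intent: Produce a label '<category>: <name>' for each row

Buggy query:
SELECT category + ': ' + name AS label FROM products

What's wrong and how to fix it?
Bug: '+' is numeric addition; on text columns SQLite converts them to 0 instead of concatenating

Fix: Replace + with || to concatenate text

Corrected query:
SELECT category || ': ' || name AS label FROM products

Result:
label           
----------------
Furniture: Chair
Sports: Rope    
Office: Binder  
Kitchen: Bowl   
Furniture: Chair
Kitchen: Spatula
Office: Stapler 
Sports: Goggles 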